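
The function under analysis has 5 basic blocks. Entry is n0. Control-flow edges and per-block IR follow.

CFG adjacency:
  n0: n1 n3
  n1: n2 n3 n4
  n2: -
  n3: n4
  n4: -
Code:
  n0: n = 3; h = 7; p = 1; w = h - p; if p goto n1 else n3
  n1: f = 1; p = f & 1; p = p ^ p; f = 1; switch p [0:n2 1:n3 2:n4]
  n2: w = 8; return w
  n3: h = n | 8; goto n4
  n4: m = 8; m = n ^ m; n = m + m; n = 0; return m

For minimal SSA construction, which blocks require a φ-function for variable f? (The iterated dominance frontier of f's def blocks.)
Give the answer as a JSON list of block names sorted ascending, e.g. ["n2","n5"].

Answer: ["n3", "n4"]

Derivation:
idom tree: n1←n0 n2←n1 n3←n0 n4←n0
Dom∩ at merges:
  n3: preds {n0,n1}: {n0} ∩ {n0,n1} = {n0}; idom=n0
  n4: preds {n1,n3}: {n0,n1} ∩ {n0,n3} = {n0}; idom=n0

DF derivation:
  n3←n0: walk · to n0
  n3←n1: walk n1 to n0
  n4←n1: walk n1 to n0
  n4←n3: walk n3 to n0
  DF(n0)=∅
  DF(n1)={n3,n4}
  DF(n2)=∅
  DF(n3)={n4}
  DF(n4)=∅

φ for f: defs {n1}
  DF⁺ = {n3,n4}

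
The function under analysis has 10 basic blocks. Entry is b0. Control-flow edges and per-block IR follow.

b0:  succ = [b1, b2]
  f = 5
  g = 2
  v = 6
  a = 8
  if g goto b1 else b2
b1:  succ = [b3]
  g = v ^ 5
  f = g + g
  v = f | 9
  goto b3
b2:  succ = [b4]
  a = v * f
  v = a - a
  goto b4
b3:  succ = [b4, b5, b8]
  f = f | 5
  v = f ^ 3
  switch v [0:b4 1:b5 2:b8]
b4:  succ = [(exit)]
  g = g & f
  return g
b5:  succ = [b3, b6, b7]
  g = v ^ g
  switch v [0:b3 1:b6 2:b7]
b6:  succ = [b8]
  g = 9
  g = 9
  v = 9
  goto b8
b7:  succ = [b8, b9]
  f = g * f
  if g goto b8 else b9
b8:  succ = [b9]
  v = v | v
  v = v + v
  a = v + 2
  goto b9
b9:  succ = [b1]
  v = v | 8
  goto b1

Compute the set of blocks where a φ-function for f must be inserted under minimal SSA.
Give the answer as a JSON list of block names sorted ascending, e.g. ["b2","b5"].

Answer: ["b1", "b3", "b4", "b8", "b9"]

Derivation:
idom tree: b1←b0 b2←b0 b3←b1 b4←b0 b5←b3 b6←b5 b7←b5 b8←b3 b9←b3
Dom at joins:
  b1: preds {b0,b9}: {b0} ∩ {b0,b1,b3,b9} = {b0}; idom=b0
  b3: preds {b1,b5}: {b0,b1} ∩ {b0,b1,b3,b5} = {b0,b1}; idom=b1
  b4: preds {b2,b3}: {b0,b2} ∩ {b0,b1,b3} = {b0}; idom=b0
  b8: preds {b3,b6,b7}: {b0,b1,b3} ∩ {b0,b1,b3,b5,b6} ∩ {b0,b1,b3,b5,b7} = {b0,b1,b3}; idom=b3
  b9: preds {b7,b8}: {b0,b1,b3,b5,b7} ∩ {b0,b1,b3,b8} = {b0,b1,b3}; idom=b3

Frontier:
  b1←b0: walk · to b0
  b1←b9: walk b9→b3→b1 to b0
  b3←b1: walk · to b1
  b3←b5: walk b5→b3 to b1
  b4←b2: walk b2 to b0
  b4←b3: walk b3→b1 to b0
  b8←b3: walk · to b3
  b8←b6: walk b6→b5 to b3
  b8←b7: walk b7→b5 to b3
  b9←b7: walk b7→b5 to b3
  b9←b8: walk b8 to b3
  DF(b0)=∅
  DF(b1)={b1,b4}
  DF(b2)={b4}
  DF(b3)={b1,b3,b4}
  DF(b4)=∅
  DF(b5)={b3,b8,b9}
  DF(b6)={b8}
  DF(b7)={b8,b9}
  DF(b8)={b9}
  DF(b9)={b1}

φ for f: defs {b0,b1,b3,b7}
  DF⁺ = {b1,b3,b4,b8,b9}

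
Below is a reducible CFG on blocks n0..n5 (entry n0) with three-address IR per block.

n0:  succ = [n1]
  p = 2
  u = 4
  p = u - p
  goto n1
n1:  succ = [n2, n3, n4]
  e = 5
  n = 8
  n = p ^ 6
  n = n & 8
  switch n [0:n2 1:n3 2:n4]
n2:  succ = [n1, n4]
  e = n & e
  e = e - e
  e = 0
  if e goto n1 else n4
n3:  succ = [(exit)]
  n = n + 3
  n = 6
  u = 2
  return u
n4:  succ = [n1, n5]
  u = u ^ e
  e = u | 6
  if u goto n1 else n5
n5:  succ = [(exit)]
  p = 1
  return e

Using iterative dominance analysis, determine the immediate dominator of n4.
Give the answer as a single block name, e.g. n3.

Answer: n1

Working:
idom tree: n1←n0 n2←n1 n3←n1 n4←n1 n5←n4
Join-block Dom:
  n1: preds {n0,n2,n4}: {n0} ∩ {n0,n1,n2} ∩ {n0,n1,n4} = {n0}; idom=n0
  n4: preds {n1,n2}: {n0,n1} ∩ {n0,n1,n2} = {n0,n1}; idom=n1

idom(n4) = n1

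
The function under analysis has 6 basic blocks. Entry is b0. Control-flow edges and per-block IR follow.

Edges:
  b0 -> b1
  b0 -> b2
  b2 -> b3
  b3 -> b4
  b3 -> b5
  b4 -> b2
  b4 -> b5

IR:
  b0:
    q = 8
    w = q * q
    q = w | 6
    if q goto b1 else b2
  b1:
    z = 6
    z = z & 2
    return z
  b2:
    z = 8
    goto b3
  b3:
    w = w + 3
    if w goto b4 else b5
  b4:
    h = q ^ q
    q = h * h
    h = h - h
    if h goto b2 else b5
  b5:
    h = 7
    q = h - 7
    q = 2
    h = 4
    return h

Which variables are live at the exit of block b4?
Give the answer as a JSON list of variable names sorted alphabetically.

Per-block:
  b0: def={q,w} ue=∅
  b1: def={z} ue=∅
  b2: def={z} ue=∅
  b3: def={w} ue={w}
  b4: def={h,q} ue={q}
  b5: def={h,q} ue=∅

Live sets:
  live b0: ∅→{q,w}
  live b1: ∅→∅
  live b2: {q,w}→{q,w}
  live b3: {q,w}→{q,w}
  live b4: {q,w}→{q,w}
  live b5: ∅→∅

live-out(b4) = ["q", "w"]

Answer: ["q", "w"]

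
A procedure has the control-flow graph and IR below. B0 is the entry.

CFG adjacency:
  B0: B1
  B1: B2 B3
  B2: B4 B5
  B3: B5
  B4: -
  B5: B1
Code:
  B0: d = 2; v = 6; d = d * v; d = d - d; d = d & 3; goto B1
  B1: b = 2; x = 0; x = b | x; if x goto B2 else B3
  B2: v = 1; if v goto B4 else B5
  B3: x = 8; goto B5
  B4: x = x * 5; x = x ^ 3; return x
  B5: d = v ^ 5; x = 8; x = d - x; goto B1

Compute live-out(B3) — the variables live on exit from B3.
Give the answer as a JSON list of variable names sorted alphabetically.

Block summaries:
  B0: {d,v} / ∅
  B1: {b,x} / ∅
  B2: {v} / ∅
  B3: {x} / ∅
  B4: {x} / {x}
  B5: {d,x} / {v}

Backward fixpoint:
  B0: in=∅ out={v}
  B1: in={v} out={v,x}
  B2: in={x} out={v,x}
  B3: in={v} out={v}
  B4: in={x} out=∅
  B5: in={v} out={v}

live-out(B3) = ["v"]

Answer: ["v"]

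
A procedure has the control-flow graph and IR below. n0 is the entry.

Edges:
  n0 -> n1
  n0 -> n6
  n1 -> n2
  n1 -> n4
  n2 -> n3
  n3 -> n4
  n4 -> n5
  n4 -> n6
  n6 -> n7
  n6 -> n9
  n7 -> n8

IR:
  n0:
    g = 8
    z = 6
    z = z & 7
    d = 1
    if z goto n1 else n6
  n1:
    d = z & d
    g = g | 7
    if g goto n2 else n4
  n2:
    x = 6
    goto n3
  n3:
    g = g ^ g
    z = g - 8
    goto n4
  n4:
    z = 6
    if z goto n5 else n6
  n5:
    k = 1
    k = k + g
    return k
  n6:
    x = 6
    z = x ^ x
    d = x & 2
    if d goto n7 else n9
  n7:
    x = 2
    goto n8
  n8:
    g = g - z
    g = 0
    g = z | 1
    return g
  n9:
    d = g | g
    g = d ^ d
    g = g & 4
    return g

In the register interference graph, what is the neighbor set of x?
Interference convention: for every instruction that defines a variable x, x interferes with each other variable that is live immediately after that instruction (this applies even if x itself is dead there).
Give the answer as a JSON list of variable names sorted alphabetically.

Answer: ["g", "z"]

Working:
Block summaries:
  n0: {d,g,z} / ∅
  n1: {d,g} / {d,g,z}
  n2: {x} / ∅
  n3: {g,z} / {g}
  n4: {z} / ∅
  n5: {k} / {g}
  n6: {d,x,z} / ∅
  n7: {x} / ∅
  n8: {g} / {g,z}
  n9: {d,g} / {g}

Backward fixpoint:
  n0 li=∅ lo={d,g,z}
  n1 li={d,g,z} lo={g}
  n2 li={g} lo={g}
  n3 li={g} lo={g}
  n4 li={g} lo={g}
  n5 li={g} lo=∅
  n6 li={g} lo={g,z}
  n7 li={g,z} lo={g,z}
  n8 li={g,z} lo=∅
  n9 li={g} lo=∅

Interfere edges:
  d — {g,z}
  g — {d,k,x,z}
  k — {g}
  x — {g,z}
  z — {d,g,x}

N(x) = ["g", "z"]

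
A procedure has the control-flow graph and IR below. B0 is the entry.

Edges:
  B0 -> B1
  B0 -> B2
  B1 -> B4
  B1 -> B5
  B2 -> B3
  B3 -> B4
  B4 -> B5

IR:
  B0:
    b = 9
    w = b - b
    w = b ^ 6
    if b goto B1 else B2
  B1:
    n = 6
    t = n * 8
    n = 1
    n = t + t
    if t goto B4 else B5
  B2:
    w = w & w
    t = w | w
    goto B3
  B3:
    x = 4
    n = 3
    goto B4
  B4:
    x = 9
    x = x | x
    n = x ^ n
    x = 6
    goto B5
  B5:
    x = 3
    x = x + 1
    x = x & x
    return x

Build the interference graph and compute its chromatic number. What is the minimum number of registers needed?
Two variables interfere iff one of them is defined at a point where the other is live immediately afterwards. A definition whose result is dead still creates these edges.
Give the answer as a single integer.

def/use:
  B0 def {b,w} use ∅
  B1 def {n,t} use ∅
  B2 def {t,w} use {w}
  B3 def {n,x} use ∅
  B4 def {n,x} use {n}
  B5 def {x} use ∅

Live sets:
  live B0: ∅→{w}
  live B1: ∅→{n}
  live B2: {w}→∅
  live B3: ∅→{n}
  live B4: {n}→∅
  live B5: ∅→∅

Interference:
  b↔{w}
  n↔{t,x}
  t↔{n}
  w↔{b}
  x↔{n}

Chromatic number:
  {b,w} pairwise interfere (2-clique) ⇒ χ ≥ 2
  2-colouring: R0={b,n}  R1={t,w,x}
  χ = 2

Answer: 2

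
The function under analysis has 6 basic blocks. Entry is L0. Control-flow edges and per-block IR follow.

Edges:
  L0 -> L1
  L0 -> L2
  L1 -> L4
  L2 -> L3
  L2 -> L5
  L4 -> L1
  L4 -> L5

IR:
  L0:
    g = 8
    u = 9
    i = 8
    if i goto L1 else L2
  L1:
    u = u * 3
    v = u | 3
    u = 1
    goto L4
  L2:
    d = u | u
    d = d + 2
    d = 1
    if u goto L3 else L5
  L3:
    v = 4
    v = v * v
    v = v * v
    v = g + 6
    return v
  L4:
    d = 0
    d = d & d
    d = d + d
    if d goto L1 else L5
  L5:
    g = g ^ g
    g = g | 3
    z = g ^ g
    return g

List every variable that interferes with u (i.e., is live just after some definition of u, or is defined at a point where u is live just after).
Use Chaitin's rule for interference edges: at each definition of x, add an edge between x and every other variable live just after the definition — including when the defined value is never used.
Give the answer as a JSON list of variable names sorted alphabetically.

Block summaries:
  L0: def={g,i,u} ue=∅
  L1: def={u,v} ue={u}
  L2: def={d} ue={u}
  L3: def={v} ue={g}
  L4: def={d} ue=∅
  L5: def={g,z} ue={g}

Liveness:
  L0: in=∅ out={g,u}
  L1: in={g,u} out={g,u}
  L2: in={g,u} out={g}
  L3: in={g} out=∅
  L4: in={g,u} out={g,u}
  L5: in={g} out=∅

Conflict graph:
  d↔{g,u}
  g↔{d,i,u,v,z}
  i↔{g,u}
  u↔{d,g,i}
  v↔{g}
  z↔{g}

N(u) = ["d", "g", "i"]

Answer: ["d", "g", "i"]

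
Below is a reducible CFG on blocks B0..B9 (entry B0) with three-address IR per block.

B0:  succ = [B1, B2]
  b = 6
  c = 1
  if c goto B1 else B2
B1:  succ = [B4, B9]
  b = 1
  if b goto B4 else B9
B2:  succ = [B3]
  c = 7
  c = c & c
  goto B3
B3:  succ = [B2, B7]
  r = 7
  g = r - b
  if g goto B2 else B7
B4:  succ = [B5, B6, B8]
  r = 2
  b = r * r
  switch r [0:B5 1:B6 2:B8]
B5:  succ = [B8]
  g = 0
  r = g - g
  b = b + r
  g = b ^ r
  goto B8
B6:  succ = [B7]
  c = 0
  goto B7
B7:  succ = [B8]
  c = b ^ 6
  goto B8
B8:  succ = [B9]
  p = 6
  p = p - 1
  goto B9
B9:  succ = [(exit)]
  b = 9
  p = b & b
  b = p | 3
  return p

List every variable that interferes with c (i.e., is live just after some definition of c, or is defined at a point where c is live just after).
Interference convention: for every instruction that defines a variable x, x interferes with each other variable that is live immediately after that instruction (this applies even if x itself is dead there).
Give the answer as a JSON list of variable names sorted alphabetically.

Answer: ["b"]

Derivation:
def/use:
  B0: def={b,c} ue=∅
  B1: def={b} ue=∅
  B2: def={c} ue=∅
  B3: def={g,r} ue={b}
  B4: def={b,r} ue=∅
  B5: def={b,g,r} ue={b}
  B6: def={c} ue=∅
  B7: def={c} ue={b}
  B8: def={p} ue=∅
  B9: def={b,p} ue=∅

Live sets:
  B0: in=∅ out={b}
  B1: in=∅ out=∅
  B2: in={b} out={b}
  B3: in={b} out={b}
  B4: in=∅ out={b}
  B5: in={b} out=∅
  B6: in={b} out={b}
  B7: in={b} out=∅
  B8: in=∅ out=∅
  B9: in=∅ out=∅

Conflict graph:
  b: {c,g,p,r}
  c: {b}
  g: {b}
  p: {b}
  r: {b}

N(c) = ["b"]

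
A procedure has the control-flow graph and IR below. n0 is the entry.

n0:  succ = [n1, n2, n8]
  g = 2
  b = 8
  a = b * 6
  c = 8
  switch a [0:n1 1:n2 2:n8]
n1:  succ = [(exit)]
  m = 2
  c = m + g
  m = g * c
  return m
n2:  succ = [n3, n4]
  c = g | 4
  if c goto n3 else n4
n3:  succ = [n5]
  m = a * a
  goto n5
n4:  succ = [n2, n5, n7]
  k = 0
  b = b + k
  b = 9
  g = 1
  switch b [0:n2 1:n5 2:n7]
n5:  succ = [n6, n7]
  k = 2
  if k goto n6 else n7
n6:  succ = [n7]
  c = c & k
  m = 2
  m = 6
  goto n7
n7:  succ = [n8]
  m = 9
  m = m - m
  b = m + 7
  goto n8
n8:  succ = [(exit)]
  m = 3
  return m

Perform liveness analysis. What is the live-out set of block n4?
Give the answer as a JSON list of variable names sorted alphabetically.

Block summaries:
  n0: def={a,b,c,g} ue=∅
  n1: def={c,m} ue={g}
  n2: def={c} ue={g}
  n3: def={m} ue={a}
  n4: def={b,g,k} ue={b}
  n5: def={k} ue=∅
  n6: def={c,m} ue={c,k}
  n7: def={b,m} ue=∅
  n8: def={m} ue=∅

Live sets:
  n0 li=∅ lo={a,b,g}
  n1 li={g} lo=∅
  n2 li={a,b,g} lo={a,b,c}
  n3 li={a,c} lo={c}
  n4 li={a,b,c} lo={a,b,c,g}
  n5 li={c} lo={c,k}
  n6 li={c,k} lo=∅
  n7 li=∅ lo=∅
  n8 li=∅ lo=∅

live-out(n4) = ["a", "b", "c", "g"]

Answer: ["a", "b", "c", "g"]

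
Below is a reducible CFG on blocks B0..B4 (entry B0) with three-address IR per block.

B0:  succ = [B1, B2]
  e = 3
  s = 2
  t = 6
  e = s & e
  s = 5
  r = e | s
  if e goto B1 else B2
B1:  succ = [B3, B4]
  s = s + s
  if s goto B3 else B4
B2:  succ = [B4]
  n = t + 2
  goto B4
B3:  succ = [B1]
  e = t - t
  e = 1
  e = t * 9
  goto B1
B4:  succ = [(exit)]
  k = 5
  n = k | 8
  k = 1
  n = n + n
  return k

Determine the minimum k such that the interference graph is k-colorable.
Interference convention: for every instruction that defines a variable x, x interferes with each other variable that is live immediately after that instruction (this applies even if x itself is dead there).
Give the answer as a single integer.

Answer: 4

Derivation:
Per-block:
  B0: def={e,r,s,t} ue=∅
  B1: def={s} ue={s}
  B2: def={n} ue={t}
  B3: def={e} ue={t}
  B4: def={k,n} ue=∅

Liveness:
  B0 li=∅ lo={s,t}
  B1 li={s,t} lo={s,t}
  B2 li={t} lo=∅
  B3 li={s,t} lo={s,t}
  B4 li=∅ lo=∅

Conflict graph:
  e↔{r,s,t}
  k↔{n}
  n↔{k}
  r↔{e,s,t}
  s↔{e,r,t}
  t↔{e,r,s}

Chromatic number:
  lower bound: {e,r,s,t} mutually conflict ⇒ χ ≥ 4
  4-colouring: r0={e,k}  r1={n,r}  r2={s}  r3={t}
  χ = 4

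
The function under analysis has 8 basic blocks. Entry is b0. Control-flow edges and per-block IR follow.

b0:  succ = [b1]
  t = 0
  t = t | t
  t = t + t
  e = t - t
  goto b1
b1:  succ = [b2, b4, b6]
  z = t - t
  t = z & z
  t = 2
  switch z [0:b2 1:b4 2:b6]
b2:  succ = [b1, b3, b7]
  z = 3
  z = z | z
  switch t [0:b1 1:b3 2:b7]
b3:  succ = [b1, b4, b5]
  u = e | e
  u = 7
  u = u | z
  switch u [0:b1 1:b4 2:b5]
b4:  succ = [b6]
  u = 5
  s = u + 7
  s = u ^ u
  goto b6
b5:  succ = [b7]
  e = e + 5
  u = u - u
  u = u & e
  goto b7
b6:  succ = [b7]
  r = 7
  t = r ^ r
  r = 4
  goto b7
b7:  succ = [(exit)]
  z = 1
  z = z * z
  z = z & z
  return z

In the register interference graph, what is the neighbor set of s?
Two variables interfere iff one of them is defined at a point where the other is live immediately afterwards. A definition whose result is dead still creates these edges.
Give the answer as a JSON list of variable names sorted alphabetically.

Block summaries:
  b0: def={e,t} ue=∅
  b1: def={t,z} ue={t}
  b2: def={z} ue={t}
  b3: def={u} ue={e,z}
  b4: def={s,u} ue=∅
  b5: def={e,u} ue={e,u}
  b6: def={r,t} ue=∅
  b7: def={z} ue=∅

Backward fixpoint:
  b0 li=∅ lo={e,t}
  b1 li={e,t} lo={e,t}
  b2 li={e,t} lo={e,t,z}
  b3 li={e,t,z} lo={e,t,u}
  b4 li=∅ lo=∅
  b5 li={e,u} lo=∅
  b6 li=∅ lo=∅
  b7 li=∅ lo=∅

Interfere edges:
  e↔{t,u,z}
  r↔∅
  s↔{u}
  t↔{e,u,z}
  u↔{e,s,t,z}
  z↔{e,t,u}

N(s) = ["u"]

Answer: ["u"]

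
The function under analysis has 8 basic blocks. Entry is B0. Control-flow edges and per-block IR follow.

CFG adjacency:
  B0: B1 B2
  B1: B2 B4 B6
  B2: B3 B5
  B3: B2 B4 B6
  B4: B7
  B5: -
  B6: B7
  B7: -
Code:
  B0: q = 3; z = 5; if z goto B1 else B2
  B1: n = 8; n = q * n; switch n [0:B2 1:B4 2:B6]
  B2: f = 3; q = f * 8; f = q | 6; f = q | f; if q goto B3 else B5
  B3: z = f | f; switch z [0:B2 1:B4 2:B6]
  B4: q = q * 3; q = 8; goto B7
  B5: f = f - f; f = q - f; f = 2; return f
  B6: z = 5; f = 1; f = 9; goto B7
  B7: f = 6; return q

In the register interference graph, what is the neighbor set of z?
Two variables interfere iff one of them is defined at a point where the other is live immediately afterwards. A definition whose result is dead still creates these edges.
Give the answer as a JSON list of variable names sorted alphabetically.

Answer: ["q"]

Derivation:
Block summaries:
  B0: {q,z} / ∅
  B1: {n} / {q}
  B2: {f,q} / ∅
  B3: {z} / {f}
  B4: {q} / {q}
  B5: {f} / {f,q}
  B6: {f,z} / ∅
  B7: {f} / {q}

Live sets:
  B0 li=∅ lo={q}
  B1 li={q} lo={q}
  B2 li=∅ lo={f,q}
  B3 li={f,q} lo={q}
  B4 li={q} lo={q}
  B5 li={f,q} lo=∅
  B6 li={q} lo={q}
  B7 li={q} lo=∅

Conflict graph:
  f↔{q}
  n↔{q}
  q↔{f,n,z}
  z↔{q}

N(z) = ["q"]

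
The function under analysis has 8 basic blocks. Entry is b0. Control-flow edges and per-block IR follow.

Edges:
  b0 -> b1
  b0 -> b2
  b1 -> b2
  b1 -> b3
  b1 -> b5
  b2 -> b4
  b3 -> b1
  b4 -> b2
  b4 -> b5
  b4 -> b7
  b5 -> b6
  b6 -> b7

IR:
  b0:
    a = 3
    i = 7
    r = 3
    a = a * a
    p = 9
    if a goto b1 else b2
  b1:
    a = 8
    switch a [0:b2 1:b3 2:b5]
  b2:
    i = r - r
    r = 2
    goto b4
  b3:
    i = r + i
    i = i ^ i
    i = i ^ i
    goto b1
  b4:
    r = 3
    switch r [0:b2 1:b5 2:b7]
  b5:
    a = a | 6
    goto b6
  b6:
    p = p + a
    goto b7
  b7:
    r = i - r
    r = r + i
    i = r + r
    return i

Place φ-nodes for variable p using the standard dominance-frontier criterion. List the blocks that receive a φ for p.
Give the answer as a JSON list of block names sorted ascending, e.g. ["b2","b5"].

Answer: ["b7"]

Analysis:
idom tree: b1←b0 b2←b0 b3←b1 b4←b2 b5←b0 b6←b5 b7←b0
Dom∩ at merges:
  b1: preds {b0,b3}: {b0} ∩ {b0,b1,b3} = {b0}; idom=b0
  b2: preds {b0,b1,b4}: {b0} ∩ {b0,b1} ∩ {b0,b2,b4} = {b0}; idom=b0
  b5: preds {b1,b4}: {b0,b1} ∩ {b0,b2,b4} = {b0}; idom=b0
  b7: preds {b4,b6}: {b0,b2,b4} ∩ {b0,b5,b6} = {b0}; idom=b0

Frontier:
  join b1 pred b0: · stop@b0
  join b1 pred b3: b3→b1 stop@b0
  join b2 pred b0: · stop@b0
  join b2 pred b1: b1 stop@b0
  join b2 pred b4: b4→b2 stop@b0
  join b5 pred b1: b1 stop@b0
  join b5 pred b4: b4→b2 stop@b0
  join b7 pred b4: b4→b2 stop@b0
  join b7 pred b6: b6→b5 stop@b0
  DF(b0)=∅
  DF(b1)={b1,b2,b5}
  DF(b2)={b2,b5,b7}
  DF(b3)={b1}
  DF(b4)={b2,b5,b7}
  DF(b5)={b7}
  DF(b6)={b7}
  DF(b7)=∅

φ for p: defs {b0,b6}
  DF⁺ = {b7}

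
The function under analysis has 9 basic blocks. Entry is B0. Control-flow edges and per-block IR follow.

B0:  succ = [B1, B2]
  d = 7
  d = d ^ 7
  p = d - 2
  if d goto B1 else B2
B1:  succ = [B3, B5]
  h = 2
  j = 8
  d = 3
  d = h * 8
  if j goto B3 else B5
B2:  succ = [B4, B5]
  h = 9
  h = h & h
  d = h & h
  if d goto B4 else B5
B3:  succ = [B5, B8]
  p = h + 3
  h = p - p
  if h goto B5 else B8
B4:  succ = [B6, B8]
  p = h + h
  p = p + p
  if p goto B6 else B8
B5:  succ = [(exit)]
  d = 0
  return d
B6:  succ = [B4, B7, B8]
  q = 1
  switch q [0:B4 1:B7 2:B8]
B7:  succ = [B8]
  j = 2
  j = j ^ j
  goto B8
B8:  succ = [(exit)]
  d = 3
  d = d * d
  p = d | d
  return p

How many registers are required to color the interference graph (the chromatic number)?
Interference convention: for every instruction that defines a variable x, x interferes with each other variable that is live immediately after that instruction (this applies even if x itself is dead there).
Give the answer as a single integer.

Answer: 3

Working:
def/use:
  B0: {d,p} / ∅
  B1: {d,h,j} / ∅
  B2: {d,h} / ∅
  B3: {h,p} / {h}
  B4: {p} / {h}
  B5: {d} / ∅
  B6: {q} / ∅
  B7: {j} / ∅
  B8: {d,p} / ∅

Backward fixpoint:
  live B0: ∅→∅
  live B1: ∅→{h}
  live B2: ∅→{h}
  live B3: {h}→∅
  live B4: {h}→{h}
  live B5: ∅→∅
  live B6: {h}→{h}
  live B7: ∅→∅
  live B8: ∅→∅

Conflict graph:
  d↔{h,j,p}
  h↔{d,j,p,q}
  j↔{d,h}
  p↔{d,h}
  q↔{h}

Chromatic number:
  {d,h,j} pairwise interfere (3-clique) ⇒ χ ≥ 3
  assign d→r1 h→r0 j→r2 p→r2 q→r1 — no edge inside a register ⇒ χ ≤ 3
  χ = 3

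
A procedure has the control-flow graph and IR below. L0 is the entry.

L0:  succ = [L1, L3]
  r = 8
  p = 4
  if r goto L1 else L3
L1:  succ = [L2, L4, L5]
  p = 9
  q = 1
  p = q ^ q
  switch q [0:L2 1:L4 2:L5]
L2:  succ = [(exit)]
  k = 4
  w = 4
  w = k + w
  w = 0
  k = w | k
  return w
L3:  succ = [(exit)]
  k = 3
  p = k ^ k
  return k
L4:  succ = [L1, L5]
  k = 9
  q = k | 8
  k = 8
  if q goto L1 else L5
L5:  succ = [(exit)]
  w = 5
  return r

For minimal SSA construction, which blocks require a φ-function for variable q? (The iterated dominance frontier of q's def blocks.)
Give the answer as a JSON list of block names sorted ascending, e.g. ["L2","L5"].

Answer: ["L1", "L5"]

Analysis:
idom tree: L1←L0 L2←L1 L3←L0 L4←L1 L5←L1
Dom at joins:
  L1: preds {L0,L4}: {L0} ∩ {L0,L1,L4} = {L0}; idom=L0
  L5: preds {L1,L4}: {L0,L1} ∩ {L0,L1,L4} = {L0,L1}; idom=L1

DF derivation:
  join L1 pred L0: · stop@L0
  join L1 pred L4: L4→L1 stop@L0
  join L5 pred L1: · stop@L1
  join L5 pred L4: L4 stop@L1
  L0: DF=∅
  L1: DF={L1}
  L2: DF=∅
  L3: DF=∅
  L4: DF={L1,L5}
  L5: DF=∅

φ for q: defs {L1,L4}
  DF⁺ = {L1,L5}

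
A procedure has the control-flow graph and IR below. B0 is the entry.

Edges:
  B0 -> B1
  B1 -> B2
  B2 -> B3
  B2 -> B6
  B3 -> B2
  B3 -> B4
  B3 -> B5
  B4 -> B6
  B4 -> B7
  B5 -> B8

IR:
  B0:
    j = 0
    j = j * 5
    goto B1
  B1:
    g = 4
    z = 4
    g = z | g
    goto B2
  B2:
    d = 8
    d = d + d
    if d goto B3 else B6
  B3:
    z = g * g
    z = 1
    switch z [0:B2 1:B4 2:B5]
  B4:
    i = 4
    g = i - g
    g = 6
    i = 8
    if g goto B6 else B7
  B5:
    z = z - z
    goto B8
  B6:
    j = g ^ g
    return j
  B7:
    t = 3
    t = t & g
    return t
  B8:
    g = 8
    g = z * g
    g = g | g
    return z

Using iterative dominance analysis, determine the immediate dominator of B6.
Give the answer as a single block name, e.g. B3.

idom tree: B1←B0 B2←B1 B3←B2 B4←B3 B5←B3 B6←B2 B7←B4 B8←B5
Dom∩ at merges:
  B2: preds {B1,B3}: {B0,B1} ∩ {B0,B1,B2,B3} = {B0,B1}; idom=B1
  B6: preds {B2,B4}: {B0,B1,B2} ∩ {B0,B1,B2,B3,B4} = {B0,B1,B2}; idom=B2

idom(B6) = B2

Answer: B2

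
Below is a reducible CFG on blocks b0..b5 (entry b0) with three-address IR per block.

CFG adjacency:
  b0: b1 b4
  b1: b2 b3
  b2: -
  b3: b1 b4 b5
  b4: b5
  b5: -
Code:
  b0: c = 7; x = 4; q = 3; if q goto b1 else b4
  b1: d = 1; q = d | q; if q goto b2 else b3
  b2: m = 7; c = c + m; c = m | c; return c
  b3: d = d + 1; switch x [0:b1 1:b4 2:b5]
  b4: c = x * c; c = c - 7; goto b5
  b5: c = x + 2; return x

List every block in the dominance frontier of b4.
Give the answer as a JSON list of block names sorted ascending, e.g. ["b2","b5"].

Answer: ["b5"]

Working:
idom tree: b1←b0 b2←b1 b3←b1 b4←b0 b5←b0
Dom∩ at merges:
  b1: preds {b0,b3}: {b0} ∩ {b0,b1,b3} = {b0}; idom=b0
  b4: preds {b0,b3}: {b0} ∩ {b0,b1,b3} = {b0}; idom=b0
  b5: preds {b3,b4}: {b0,b1,b3} ∩ {b0,b4} = {b0}; idom=b0

DF walk-up:
  join b1 pred b0: · stop@b0
  join b1 pred b3: b3→b1 stop@b0
  join b4 pred b0: · stop@b0
  join b4 pred b3: b3→b1 stop@b0
  join b5 pred b3: b3→b1 stop@b0
  join b5 pred b4: b4 stop@b0
  DF(b0)=∅
  DF(b1)={b1,b4,b5}
  DF(b2)=∅
  DF(b3)={b1,b4,b5}
  DF(b4)={b5}
  DF(b5)=∅

DF(b4) = ["b5"]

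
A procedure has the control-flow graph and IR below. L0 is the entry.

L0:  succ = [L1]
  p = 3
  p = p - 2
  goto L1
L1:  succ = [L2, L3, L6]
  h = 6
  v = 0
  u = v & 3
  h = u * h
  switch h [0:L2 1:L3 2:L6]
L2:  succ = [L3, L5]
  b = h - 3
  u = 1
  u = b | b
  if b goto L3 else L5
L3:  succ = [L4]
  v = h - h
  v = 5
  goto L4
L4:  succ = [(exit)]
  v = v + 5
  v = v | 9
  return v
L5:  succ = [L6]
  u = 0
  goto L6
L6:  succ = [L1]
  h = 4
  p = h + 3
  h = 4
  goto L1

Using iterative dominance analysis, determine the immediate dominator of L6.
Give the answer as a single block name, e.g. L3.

Answer: L1

Analysis:
idom tree: L1←L0 L2←L1 L3←L1 L4←L3 L5←L2 L6←L1
Join-block Dom:
  L1: preds {L0,L6}: {L0} ∩ {L0,L1,L6} = {L0}; idom=L0
  L3: preds {L1,L2}: {L0,L1} ∩ {L0,L1,L2} = {L0,L1}; idom=L1
  L6: preds {L1,L5}: {L0,L1} ∩ {L0,L1,L2,L5} = {L0,L1}; idom=L1

idom(L6) = L1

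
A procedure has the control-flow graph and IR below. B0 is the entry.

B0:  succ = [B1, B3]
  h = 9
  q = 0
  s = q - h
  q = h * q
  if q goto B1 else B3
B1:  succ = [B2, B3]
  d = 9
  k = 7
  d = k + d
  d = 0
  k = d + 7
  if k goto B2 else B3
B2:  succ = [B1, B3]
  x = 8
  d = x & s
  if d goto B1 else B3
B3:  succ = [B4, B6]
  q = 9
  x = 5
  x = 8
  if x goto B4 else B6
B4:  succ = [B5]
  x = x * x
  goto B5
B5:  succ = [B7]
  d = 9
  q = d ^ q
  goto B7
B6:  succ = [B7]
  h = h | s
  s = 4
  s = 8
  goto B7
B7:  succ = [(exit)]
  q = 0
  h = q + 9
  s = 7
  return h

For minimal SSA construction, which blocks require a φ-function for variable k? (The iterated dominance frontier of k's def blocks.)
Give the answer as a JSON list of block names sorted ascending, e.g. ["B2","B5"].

Answer: ["B1", "B3"]

Derivation:
idom tree: B1←B0 B2←B1 B3←B0 B4←B3 B5←B4 B6←B3 B7←B3
Dom∩ at merges:
  B1: preds {B0,B2}: {B0} ∩ {B0,B1,B2} = {B0}; idom=B0
  B3: preds {B0,B1,B2}: {B0} ∩ {B0,B1} ∩ {B0,B1,B2} = {B0}; idom=B0
  B7: preds {B5,B6}: {B0,B3,B4,B5} ∩ {B0,B3,B6} = {B0,B3}; idom=B3

DF walk-up:
  join B1 pred B0: · stop@B0
  join B1 pred B2: B2→B1 stop@B0
  join B3 pred B0: · stop@B0
  join B3 pred B1: B1 stop@B0
  join B3 pred B2: B2→B1 stop@B0
  join B7 pred B5: B5→B4 stop@B3
  join B7 pred B6: B6 stop@B3
  B0: DF=∅
  B1: DF={B1,B3}
  B2: DF={B1,B3}
  B3: DF=∅
  B4: DF={B7}
  B5: DF={B7}
  B6: DF={B7}
  B7: DF=∅

φ for k: defs {B1}
  DF⁺ = {B1,B3}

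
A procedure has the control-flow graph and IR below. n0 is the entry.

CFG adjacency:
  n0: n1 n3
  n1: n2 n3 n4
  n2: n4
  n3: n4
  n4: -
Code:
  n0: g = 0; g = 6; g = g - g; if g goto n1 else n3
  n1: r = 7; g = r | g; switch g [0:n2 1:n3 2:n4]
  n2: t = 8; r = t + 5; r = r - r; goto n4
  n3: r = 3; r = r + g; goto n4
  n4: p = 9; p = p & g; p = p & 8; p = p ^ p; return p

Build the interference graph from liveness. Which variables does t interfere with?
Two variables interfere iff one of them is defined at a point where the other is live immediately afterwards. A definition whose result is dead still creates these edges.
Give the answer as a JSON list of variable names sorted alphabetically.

Answer: ["g"]

Analysis:
Per-block:
  n0 def {g} use ∅
  n1 def {g,r} use {g}
  n2 def {r,t} use ∅
  n3 def {r} use {g}
  n4 def {p} use {g}

Backward fixpoint:
  live n0: ∅→{g}
  live n1: {g}→{g}
  live n2: {g}→{g}
  live n3: {g}→{g}
  live n4: {g}→∅

Interfere edges:
  g↔{p,r,t}
  p↔{g}
  r↔{g}
  t↔{g}

N(t) = ["g"]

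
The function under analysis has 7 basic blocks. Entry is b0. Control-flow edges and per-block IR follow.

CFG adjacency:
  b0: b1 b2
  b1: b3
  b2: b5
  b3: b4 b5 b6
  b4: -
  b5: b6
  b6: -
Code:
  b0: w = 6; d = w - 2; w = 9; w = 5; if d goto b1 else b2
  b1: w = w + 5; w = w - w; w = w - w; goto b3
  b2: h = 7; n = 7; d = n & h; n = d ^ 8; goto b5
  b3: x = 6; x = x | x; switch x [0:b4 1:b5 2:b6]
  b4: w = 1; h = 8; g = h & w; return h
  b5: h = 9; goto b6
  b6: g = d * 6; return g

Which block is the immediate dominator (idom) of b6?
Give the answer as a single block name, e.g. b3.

Answer: b0

Derivation:
idom tree: b1←b0 b2←b0 b3←b1 b4←b3 b5←b0 b6←b0
Dom at joins:
  b5: preds {b2,b3}: {b0,b2} ∩ {b0,b1,b3} = {b0}; idom=b0
  b6: preds {b3,b5}: {b0,b1,b3} ∩ {b0,b5} = {b0}; idom=b0

idom(b6) = b0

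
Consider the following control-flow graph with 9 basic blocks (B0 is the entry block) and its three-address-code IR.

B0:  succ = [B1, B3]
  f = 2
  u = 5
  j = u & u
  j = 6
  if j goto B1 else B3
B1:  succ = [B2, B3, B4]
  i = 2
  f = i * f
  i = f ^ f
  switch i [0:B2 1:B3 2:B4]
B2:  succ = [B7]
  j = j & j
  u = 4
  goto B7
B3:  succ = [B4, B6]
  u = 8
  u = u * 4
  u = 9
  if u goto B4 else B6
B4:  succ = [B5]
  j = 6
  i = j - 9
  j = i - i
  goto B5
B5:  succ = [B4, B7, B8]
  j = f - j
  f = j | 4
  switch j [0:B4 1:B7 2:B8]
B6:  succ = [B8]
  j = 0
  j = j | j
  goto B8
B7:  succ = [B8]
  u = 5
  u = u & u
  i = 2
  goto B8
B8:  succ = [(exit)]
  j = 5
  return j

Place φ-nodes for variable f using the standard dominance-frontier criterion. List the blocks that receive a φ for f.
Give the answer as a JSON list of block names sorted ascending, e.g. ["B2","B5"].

Answer: ["B3", "B4", "B7", "B8"]

Working:
idom tree: B1←B0 B2←B1 B3←B0 B4←B0 B5←B4 B6←B3 B7←B0 B8←B0
Dom∩ at merges:
  B3: preds {B0,B1}: {B0} ∩ {B0,B1} = {B0}; idom=B0
  B4: preds {B1,B3,B5}: {B0,B1} ∩ {B0,B3} ∩ {B0,B4,B5} = {B0}; idom=B0
  B7: preds {B2,B5}: {B0,B1,B2} ∩ {B0,B4,B5} = {B0}; idom=B0
  B8: preds {B5,B6,B7}: {B0,B4,B5} ∩ {B0,B3,B6} ∩ {B0,B7} = {B0}; idom=B0

DF derivation:
  join B3 pred B0: · stop@B0
  join B3 pred B1: B1 stop@B0
  join B4 pred B1: B1 stop@B0
  join B4 pred B3: B3 stop@B0
  join B4 pred B5: B5→B4 stop@B0
  join B7 pred B2: B2→B1 stop@B0
  join B7 pred B5: B5→B4 stop@B0
  join B8 pred B5: B5→B4 stop@B0
  join B8 pred B6: B6→B3 stop@B0
  join B8 pred B7: B7 stop@B0
  B0 → ∅
  B1 → {B3,B4,B7}
  B2 → {B7}
  B3 → {B4,B8}
  B4 → {B4,B7,B8}
  B5 → {B4,B7,B8}
  B6 → {B8}
  B7 → {B8}
  B8 → ∅

φ for f: defs {B0,B1,B5}
  DF⁺ = {B3,B4,B7,B8}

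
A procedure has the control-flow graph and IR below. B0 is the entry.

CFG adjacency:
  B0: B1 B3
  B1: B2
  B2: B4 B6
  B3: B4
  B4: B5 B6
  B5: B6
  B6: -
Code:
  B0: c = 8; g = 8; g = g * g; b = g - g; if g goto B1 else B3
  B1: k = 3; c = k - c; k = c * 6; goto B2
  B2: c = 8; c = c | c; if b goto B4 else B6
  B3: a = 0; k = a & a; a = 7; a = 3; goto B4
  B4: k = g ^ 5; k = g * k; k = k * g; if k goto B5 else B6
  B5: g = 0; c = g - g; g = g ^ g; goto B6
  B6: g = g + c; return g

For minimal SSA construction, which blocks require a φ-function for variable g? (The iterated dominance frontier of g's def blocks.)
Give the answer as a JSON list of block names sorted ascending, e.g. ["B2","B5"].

Answer: ["B6"]

Derivation:
idom tree: B1←B0 B2←B1 B3←B0 B4←B0 B5←B4 B6←B0
Dom∩ at merges:
  B4: preds {B2,B3}: {B0,B1,B2} ∩ {B0,B3} = {B0}; idom=B0
  B6: preds {B2,B4,B5}: {B0,B1,B2} ∩ {B0,B4} ∩ {B0,B4,B5} = {B0}; idom=B0

DF derivation:
  join B4 pred B2: B2→B1 stop@B0
  join B4 pred B3: B3 stop@B0
  join B6 pred B2: B2→B1 stop@B0
  join B6 pred B4: B4 stop@B0
  join B6 pred B5: B5→B4 stop@B0
  DF(B0)=∅
  DF(B1)={B4,B6}
  DF(B2)={B4,B6}
  DF(B3)={B4}
  DF(B4)={B6}
  DF(B5)={B6}
  DF(B6)=∅

φ for g: defs {B0,B5,B6}
  DF⁺ = {B6}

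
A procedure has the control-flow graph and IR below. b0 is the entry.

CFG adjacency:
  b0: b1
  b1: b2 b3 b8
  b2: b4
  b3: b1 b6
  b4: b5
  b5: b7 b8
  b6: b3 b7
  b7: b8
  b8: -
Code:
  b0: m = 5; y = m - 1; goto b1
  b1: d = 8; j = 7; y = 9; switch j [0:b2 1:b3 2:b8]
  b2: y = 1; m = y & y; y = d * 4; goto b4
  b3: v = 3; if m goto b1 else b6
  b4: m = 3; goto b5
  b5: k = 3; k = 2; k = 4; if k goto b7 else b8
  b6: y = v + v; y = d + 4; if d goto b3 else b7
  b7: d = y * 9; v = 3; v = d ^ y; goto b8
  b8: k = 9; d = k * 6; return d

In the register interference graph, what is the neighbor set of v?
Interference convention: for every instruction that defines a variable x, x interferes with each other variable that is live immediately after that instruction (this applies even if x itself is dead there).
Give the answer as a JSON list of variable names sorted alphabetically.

Answer: ["d", "m", "y"]

Derivation:
Block summaries:
  b0: def={m,y} ue=∅
  b1: def={d,j,y} ue=∅
  b2: def={m,y} ue={d}
  b3: def={v} ue={m}
  b4: def={m} ue=∅
  b5: def={k} ue=∅
  b6: def={y} ue={d,v}
  b7: def={d,v} ue={y}
  b8: def={d,k} ue=∅

Liveness:
  b0: in=∅ out={m}
  b1: in={m} out={d,m}
  b2: in={d} out={y}
  b3: in={d,m} out={d,m,v}
  b4: in={y} out={y}
  b5: in={y} out={y}
  b6: in={d,m,v} out={d,m,y}
  b7: in={y} out=∅
  b8: in=∅ out=∅

Interference:
  d↔{j,m,v,y}
  j↔{d,m,y}
  k↔{y}
  m↔{d,j,v,y}
  v↔{d,m,y}
  y↔{d,j,k,m,v}

N(v) = ["d", "m", "y"]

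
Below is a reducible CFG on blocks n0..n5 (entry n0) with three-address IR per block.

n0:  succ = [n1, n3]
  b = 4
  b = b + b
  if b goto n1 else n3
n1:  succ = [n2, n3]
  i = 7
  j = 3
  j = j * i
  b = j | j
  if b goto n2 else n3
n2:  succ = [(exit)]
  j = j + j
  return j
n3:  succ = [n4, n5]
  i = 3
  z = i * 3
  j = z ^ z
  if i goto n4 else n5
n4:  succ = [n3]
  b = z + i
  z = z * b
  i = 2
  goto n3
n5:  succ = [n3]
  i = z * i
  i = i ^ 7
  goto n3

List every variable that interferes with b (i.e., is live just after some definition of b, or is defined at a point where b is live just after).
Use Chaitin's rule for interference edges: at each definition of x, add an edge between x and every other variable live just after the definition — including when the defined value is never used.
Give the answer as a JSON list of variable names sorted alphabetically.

def/use:
  n0: {b} / ∅
  n1: {b,i,j} / ∅
  n2: {j} / {j}
  n3: {i,j,z} / ∅
  n4: {b,i,z} / {i,z}
  n5: {i} / {i,z}

Live sets:
  n0: in=∅ out=∅
  n1: in=∅ out={j}
  n2: in={j} out=∅
  n3: in=∅ out={i,z}
  n4: in={i,z} out=∅
  n5: in={i,z} out=∅

Conflict graph:
  b↔{j,z}
  i↔{j,z}
  j↔{b,i,z}
  z↔{b,i,j}

N(b) = ["j", "z"]

Answer: ["j", "z"]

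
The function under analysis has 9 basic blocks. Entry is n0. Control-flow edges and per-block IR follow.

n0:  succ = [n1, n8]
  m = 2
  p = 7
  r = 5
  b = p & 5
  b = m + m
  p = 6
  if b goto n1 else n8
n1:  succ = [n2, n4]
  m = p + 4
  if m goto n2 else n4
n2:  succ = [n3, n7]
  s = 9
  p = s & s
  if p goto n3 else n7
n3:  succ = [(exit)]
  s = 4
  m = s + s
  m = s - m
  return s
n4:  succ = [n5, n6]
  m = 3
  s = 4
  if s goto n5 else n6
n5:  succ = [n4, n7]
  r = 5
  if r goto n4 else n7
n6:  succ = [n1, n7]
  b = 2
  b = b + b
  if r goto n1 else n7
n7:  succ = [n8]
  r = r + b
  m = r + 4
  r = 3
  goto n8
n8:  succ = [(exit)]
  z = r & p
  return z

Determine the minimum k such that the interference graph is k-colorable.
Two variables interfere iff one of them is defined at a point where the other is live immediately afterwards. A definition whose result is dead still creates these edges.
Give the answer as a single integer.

Answer: 5

Derivation:
def/use:
  n0 def {b,m,p,r} use ∅
  n1 def {m} use {p}
  n2 def {p,s} use ∅
  n3 def {m,s} use ∅
  n4 def {m,s} use ∅
  n5 def {r} use ∅
  n6 def {b} use {r}
  n7 def {m,r} use {b,r}
  n8 def {z} use {p,r}

Liveness:
  n0 li=∅ lo={b,p,r}
  n1 li={b,p,r} lo={b,p,r}
  n2 li={b,r} lo={b,p,r}
  n3 li=∅ lo=∅
  n4 li={b,p,r} lo={b,p,r}
  n5 li={b,p} lo={b,p,r}
  n6 li={p,r} lo={b,p,r}
  n7 li={b,p,r} lo={p,r}
  n8 li={p,r} lo=∅

Interference:
  b: {m,p,r,s}
  m: {b,p,r,s}
  p: {b,m,r,s}
  r: {b,m,p,s}
  s: {b,m,p,r}
  z: ∅

Registers:
  {b,m,p,r,s} pairwise interfere (5-clique) ⇒ χ ≥ 5
  assign b→r0 m→r1 p→r2 r→r3 s→r4 z→r0 — no edge inside a register ⇒ χ ≤ 5
  χ = 5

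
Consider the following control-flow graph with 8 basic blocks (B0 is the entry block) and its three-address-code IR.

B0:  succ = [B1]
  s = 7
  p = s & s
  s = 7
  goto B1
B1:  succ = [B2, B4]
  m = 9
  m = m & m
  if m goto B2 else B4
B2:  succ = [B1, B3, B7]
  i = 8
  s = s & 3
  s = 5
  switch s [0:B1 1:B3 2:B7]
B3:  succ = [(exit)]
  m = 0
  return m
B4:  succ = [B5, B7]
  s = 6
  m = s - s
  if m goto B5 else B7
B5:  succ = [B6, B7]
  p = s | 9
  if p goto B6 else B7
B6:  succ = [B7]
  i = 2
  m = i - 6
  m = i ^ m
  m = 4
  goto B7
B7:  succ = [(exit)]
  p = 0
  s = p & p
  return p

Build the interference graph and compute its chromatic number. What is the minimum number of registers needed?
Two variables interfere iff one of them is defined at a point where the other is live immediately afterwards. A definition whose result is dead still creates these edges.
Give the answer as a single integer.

Answer: 3

Derivation:
Block summaries:
  B0 def {p,s} use ∅
  B1 def {m} use ∅
  B2 def {i,s} use {s}
  B3 def {m} use ∅
  B4 def {m,s} use ∅
  B5 def {p} use {s}
  B6 def {i,m} use ∅
  B7 def {p,s} use ∅

Live sets:
  B0: in=∅ out={s}
  B1: in={s} out={s}
  B2: in={s} out={s}
  B3: in=∅ out=∅
  B4: in=∅ out={s}
  B5: in={s} out=∅
  B6: in=∅ out=∅
  B7: in=∅ out=∅

Conflict graph:
  i: {m,s}
  m: {i,s}
  p: {s}
  s: {i,m,p}

Chromatic number:
  clique {i,m,s} ⇒ need ≥ 3
  assign i→c1 m→c2 p→c1 s→c0 — no edge inside a register ⇒ χ ≤ 3
  χ = 3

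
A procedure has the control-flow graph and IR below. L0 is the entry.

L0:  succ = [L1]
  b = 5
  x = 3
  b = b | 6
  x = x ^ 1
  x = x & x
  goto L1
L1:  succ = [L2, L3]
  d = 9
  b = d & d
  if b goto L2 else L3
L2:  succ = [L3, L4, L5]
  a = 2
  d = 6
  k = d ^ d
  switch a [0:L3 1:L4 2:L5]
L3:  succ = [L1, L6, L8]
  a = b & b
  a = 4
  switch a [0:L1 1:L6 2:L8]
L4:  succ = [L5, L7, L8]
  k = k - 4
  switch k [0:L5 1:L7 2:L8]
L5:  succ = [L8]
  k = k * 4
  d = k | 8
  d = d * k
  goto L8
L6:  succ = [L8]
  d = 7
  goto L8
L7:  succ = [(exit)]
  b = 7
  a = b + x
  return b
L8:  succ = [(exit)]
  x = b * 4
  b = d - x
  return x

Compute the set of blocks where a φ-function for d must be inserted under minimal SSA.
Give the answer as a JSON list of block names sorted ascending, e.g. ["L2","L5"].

Answer: ["L1", "L3", "L8"]

Derivation:
idom tree: L1←L0 L2←L1 L3←L1 L4←L2 L5←L2 L6←L3 L7←L4 L8←L1
Join-block Dom:
  L1: preds {L0,L3}: {L0} ∩ {L0,L1,L3} = {L0}; idom=L0
  L3: preds {L1,L2}: {L0,L1} ∩ {L0,L1,L2} = {L0,L1}; idom=L1
  L5: preds {L2,L4}: {L0,L1,L2} ∩ {L0,L1,L2,L4} = {L0,L1,L2}; idom=L2
  L8: preds {L3,L4,L5,L6}: {L0,L1,L3} ∩ {L0,L1,L2,L4} ∩ {L0,L1,L2,L5} ∩ {L0,L1,L3,L6} = {L0,L1}; idom=L1

DF derivation:
  join L1 pred L0: · stop@L0
  join L1 pred L3: L3→L1 stop@L0
  join L3 pred L1: · stop@L1
  join L3 pred L2: L2 stop@L1
  join L5 pred L2: · stop@L2
  join L5 pred L4: L4 stop@L2
  join L8 pred L3: L3 stop@L1
  join L8 pred L4: L4→L2 stop@L1
  join L8 pred L5: L5→L2 stop@L1
  join L8 pred L6: L6→L3 stop@L1
  DF(L0)=∅
  DF(L1)={L1}
  DF(L2)={L3,L8}
  DF(L3)={L1,L8}
  DF(L4)={L5,L8}
  DF(L5)={L8}
  DF(L6)={L8}
  DF(L7)=∅
  DF(L8)=∅

φ for d: defs {L1,L2,L5,L6}
  DF⁺ = {L1,L3,L8}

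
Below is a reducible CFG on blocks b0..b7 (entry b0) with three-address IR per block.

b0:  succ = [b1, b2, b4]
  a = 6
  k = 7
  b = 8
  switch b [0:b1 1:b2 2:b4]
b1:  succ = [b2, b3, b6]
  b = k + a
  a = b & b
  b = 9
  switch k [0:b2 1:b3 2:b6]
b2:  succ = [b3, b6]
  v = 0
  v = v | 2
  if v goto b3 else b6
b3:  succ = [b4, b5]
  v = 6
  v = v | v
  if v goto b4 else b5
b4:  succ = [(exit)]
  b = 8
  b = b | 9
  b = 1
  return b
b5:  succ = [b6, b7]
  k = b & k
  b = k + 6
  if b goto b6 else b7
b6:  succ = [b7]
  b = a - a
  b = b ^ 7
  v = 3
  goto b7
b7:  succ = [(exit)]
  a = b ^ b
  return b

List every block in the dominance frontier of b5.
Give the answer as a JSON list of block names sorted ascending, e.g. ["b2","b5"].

idom tree: b1←b0 b2←b0 b3←b0 b4←b0 b5←b3 b6←b0 b7←b0
Dom at joins:
  b2: preds {b0,b1}: {b0} ∩ {b0,b1} = {b0}; idom=b0
  b3: preds {b1,b2}: {b0,b1} ∩ {b0,b2} = {b0}; idom=b0
  b4: preds {b0,b3}: {b0} ∩ {b0,b3} = {b0}; idom=b0
  b6: preds {b1,b2,b5}: {b0,b1} ∩ {b0,b2} ∩ {b0,b3,b5} = {b0}; idom=b0
  b7: preds {b5,b6}: {b0,b3,b5} ∩ {b0,b6} = {b0}; idom=b0

DF derivation:
  join b2 pred b0: · stop@b0
  join b2 pred b1: b1 stop@b0
  join b3 pred b1: b1 stop@b0
  join b3 pred b2: b2 stop@b0
  join b4 pred b0: · stop@b0
  join b4 pred b3: b3 stop@b0
  join b6 pred b1: b1 stop@b0
  join b6 pred b2: b2 stop@b0
  join b6 pred b5: b5→b3 stop@b0
  join b7 pred b5: b5→b3 stop@b0
  join b7 pred b6: b6 stop@b0
  b0: DF=∅
  b1: DF={b2,b3,b6}
  b2: DF={b3,b6}
  b3: DF={b4,b6,b7}
  b4: DF=∅
  b5: DF={b6,b7}
  b6: DF={b7}
  b7: DF=∅

DF(b5) = ["b6", "b7"]

Answer: ["b6", "b7"]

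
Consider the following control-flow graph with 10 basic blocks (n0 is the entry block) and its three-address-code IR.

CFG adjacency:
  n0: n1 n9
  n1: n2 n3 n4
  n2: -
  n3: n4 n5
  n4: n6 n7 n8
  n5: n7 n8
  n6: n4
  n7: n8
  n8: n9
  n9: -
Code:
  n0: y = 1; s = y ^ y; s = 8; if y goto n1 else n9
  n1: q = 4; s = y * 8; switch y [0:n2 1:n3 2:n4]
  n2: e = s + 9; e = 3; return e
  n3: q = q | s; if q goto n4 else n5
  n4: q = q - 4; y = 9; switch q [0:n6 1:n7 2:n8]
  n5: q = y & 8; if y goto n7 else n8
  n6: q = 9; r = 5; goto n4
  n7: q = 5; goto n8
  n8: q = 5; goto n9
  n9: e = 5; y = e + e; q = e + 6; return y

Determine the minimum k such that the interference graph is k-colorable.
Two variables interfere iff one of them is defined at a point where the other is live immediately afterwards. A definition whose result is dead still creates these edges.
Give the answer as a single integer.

def/use:
  n0: {s,y} / ∅
  n1: {q,s} / {y}
  n2: {e} / {s}
  n3: {q} / {q,s}
  n4: {q,y} / {q}
  n5: {q} / {y}
  n6: {q,r} / ∅
  n7: {q} / ∅
  n8: {q} / ∅
  n9: {e,q,y} / ∅

Live sets:
  n0 li=∅ lo={y}
  n1 li={y} lo={q,s,y}
  n2 li={s} lo=∅
  n3 li={q,s,y} lo={q,y}
  n4 li={q} lo=∅
  n5 li={y} lo=∅
  n6 li=∅ lo={q}
  n7 li=∅ lo=∅
  n8 li=∅ lo=∅
  n9 li=∅ lo=∅

Conflict graph:
  e↔{y}
  q↔{r,s,y}
  r↔{q}
  s↔{q,y}
  y↔{e,q,s}

Colouring:
  {q,s,y} pairwise interfere (3-clique) ⇒ χ ≥ 3
  assign e→r0 q→r0 r→r1 s→r2 y→r1 — no edge inside a register ⇒ χ ≤ 3
  χ = 3

Answer: 3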